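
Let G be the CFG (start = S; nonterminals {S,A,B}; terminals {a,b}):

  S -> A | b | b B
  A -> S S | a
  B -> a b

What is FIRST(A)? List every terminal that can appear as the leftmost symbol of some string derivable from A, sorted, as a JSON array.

Compute FIRST by fixpoint:
[1]
  A via A→a: +{a}
  B via B→a b: +{a}
  S via S→A: +{a}
  S via S→b: +{b}
  FIRST[S]={a,b}  FIRST[A]={a}  FIRST[B]={a}
[2]
  A via A→S S: +{b}
  FIRST[S]={a,b}  FIRST[A]={a,b}  FIRST[B]={a}
[3] (no change)
  FIRST[S]={a,b}  FIRST[A]={a,b}  FIRST[B]={a}

FIRST(A) = ["a", "b"]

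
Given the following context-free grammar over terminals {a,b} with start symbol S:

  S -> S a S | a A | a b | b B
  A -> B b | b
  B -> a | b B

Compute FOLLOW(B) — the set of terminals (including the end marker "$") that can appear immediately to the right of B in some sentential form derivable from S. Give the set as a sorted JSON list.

FIRST iteration:
pass 1:
  A via A→b: +{b}
  B via B→a: +{a}
  B via B→b B: +{b}
  S via S→a A: +{a}
  S via S→b B: +{b}
  FIRST(S)={a,b}  FIRST(A)={b}  FIRST(B)={a,b}
pass 2:
  A via A→B b: +{a}
  FIRST(S)={a,b}  FIRST(A)={a,b}  FIRST(B)={a,b}
pass 3: (stable)
  FIRST(S)={a,b}  FIRST(A)={a,b}  FIRST(B)={a,b}

FOLLOW sets:
FOLLOW(S) := {$}
iter 1:
  A→B b: FOLLOW(B) ⊇ FIRST(b) = {b}; new: +{b}
  S→S a S: FOLLOW(S) ⊇ FIRST(a) = {a}; new: +{a}
  S→a A: FOLLOW(A) ⊇ FOLLOW(S) ⊇ {$,a}; new: +{$,a}
  S→b B: FOLLOW(B) ⊇ FOLLOW(S) ⊇ {$,a}; new: +{$,a}
  S: {$,a}  A: {$,a}  B: {$,a,b}
iter 2: — fixpoint
  S: {$,a}  A: {$,a}  B: {$,a,b}

FOLLOW(B) = ["$", "a", "b"]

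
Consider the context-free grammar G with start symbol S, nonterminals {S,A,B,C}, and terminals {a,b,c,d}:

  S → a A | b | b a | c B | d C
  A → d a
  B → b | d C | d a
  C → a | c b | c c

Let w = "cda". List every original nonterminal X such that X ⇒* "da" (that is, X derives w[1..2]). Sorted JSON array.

Convert to CNF:
  S -> T0 C | T1 A | T2 B | T3 T1 | b
  A -> T0 T1
  B -> T0 C | T0 T1 | b
  C -> T2 T2 | T2 T3 | a
  T0 -> d
  T1 -> a
  T2 -> c
  T3 -> b

CYK fill, restricted to cells inside w[1..2]:
  cell(1,1) d: {T0}  orig:{}
  cell(2,2) a: {C,T1}  orig:{C}
  cell(1,2) da: {A,B,S}

Original NTs in T[1,2] deriving "da": ["A", "B", "S"]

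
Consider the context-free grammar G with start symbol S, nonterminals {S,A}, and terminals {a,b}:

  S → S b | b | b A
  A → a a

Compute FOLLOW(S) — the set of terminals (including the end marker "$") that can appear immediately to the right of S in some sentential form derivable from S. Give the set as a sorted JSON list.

FIRST sets, iterate to fixpoint:
[1]
  A via A→a a: +{a}
  S via S→b: +{b}
  FIRST[S]={b}  FIRST[A]={a}
[2] done
  FIRST[S]={b}  FIRST[A]={a}

FOLLOW iteration:
FOLLOW(S) := {$}
iter 1:
  S→S b: FOLLOW(S) ⊇ FIRST(b) = {b}; new: +{b}
  S→b A: FOLLOW(A) ⊇ FOLLOW(S) ⊇ {$,b}; new: +{$,b}
  FOLLOW[S]={$,b}  FOLLOW[A]={$,b}
iter 2: done
  FOLLOW[S]={$,b}  FOLLOW[A]={$,b}

FOLLOW(S) = ["$", "b"]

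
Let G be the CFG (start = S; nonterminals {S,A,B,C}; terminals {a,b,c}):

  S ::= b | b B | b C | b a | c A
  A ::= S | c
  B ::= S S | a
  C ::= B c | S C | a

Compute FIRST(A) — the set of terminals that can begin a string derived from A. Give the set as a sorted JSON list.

Compute FIRST by fixpoint:
pass 1:
  A via A→c: +{c}
  B via B→a: +{a}
  C via C→B c: +{a}
  S via S→b: +{b}
  S via S→c A: +{c}
  FIRST[S]={b,c}  FIRST[A]={c}  FIRST[B]={a}  FIRST[C]={a}
pass 2:
  A via A→S: +{b}
  B via B→S S: +{b,c}
  C via C→B c: +{b,c}
  FIRST[S]={b,c}  FIRST[A]={b,c}  FIRST[B]={a,b,c}  FIRST[C]={a,b,c}
pass 3: (no change)
  FIRST[S]={b,c}  FIRST[A]={b,c}  FIRST[B]={a,b,c}  FIRST[C]={a,b,c}

FIRST(A) = ["b", "c"]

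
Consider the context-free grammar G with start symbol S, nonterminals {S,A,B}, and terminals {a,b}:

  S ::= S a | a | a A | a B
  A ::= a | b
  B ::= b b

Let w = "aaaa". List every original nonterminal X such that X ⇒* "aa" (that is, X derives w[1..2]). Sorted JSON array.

Convert to CNF:
  S -> S T1 | T1 A | T1 B | a
  A -> a | b
  B -> T0 T0
  T0 -> b
  T1 -> a

CYK table (by increasing span), restricted to cells inside w[1..2]:
  cell(1,1) a: {A,S,T1}  orig:{A,S}
  cell(2,2) a: {A,S,T1}  orig:{A,S}
  cell(1,2) aa: {S}

Original NTs in T[1,2] deriving "aa": ["S"]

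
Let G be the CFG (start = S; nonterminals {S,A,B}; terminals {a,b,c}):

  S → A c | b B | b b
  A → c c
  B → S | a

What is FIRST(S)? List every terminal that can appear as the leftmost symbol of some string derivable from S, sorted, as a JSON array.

Compute FIRST by fixpoint:
iter 1:
  A via A→c c: +{c}
  B via B→a: +{a}
  S via S→A c: +{c}
  S via S→b B: +{b}
  S: {b,c}  A: {c}  B: {a}
iter 2:
  B via B→S: +{b,c}
  S: {b,c}  A: {c}  B: {a,b,c}
iter 3: — fixpoint
  S: {b,c}  A: {c}  B: {a,b,c}

FIRST(S) = ["b", "c"]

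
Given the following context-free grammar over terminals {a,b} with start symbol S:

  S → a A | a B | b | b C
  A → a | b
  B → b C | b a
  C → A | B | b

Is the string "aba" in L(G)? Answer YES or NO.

CNF form of G:
  S -> T0 C | T1 A | T1 B | b
  A -> a | b
  B -> T0 C | T0 T1
  C -> T0 C | T0 T1 | a | b
  T0 -> b
  T1 -> a

Fill CYK table bottom-up:
  cell(0,0) a: {A,C,T1}  orig:{A,C}
  cell(1,1) b: {A,C,S,T0}  orig:{A,C,S}
  cell(2,2) a: {A,C,T1}  orig:{A,C}
  cell(0,1) ab: {S}
  cell(1,2) ba: {B,C,S}
  cell(0,2) aba: {S}

S ∈ T[0,2] ⇒ YES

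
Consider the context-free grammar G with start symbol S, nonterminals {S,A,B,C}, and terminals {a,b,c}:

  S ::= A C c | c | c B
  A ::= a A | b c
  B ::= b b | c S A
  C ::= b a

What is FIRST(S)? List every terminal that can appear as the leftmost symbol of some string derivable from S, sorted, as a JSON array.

FIRST sets, iterate to fixpoint:
round 1:
  A via A→a A: +{a}
  A via A→b c: +{b}
  B via B→b b: +{b}
  B via B→c S A: +{c}
  C via C→b a: +{b}
  S via S→A C c: +{a,b}
  S via S→c: +{c}
  S: {a,b,c}  A: {a,b}  B: {b,c}  C: {b}
round 2: (no change)
  S: {a,b,c}  A: {a,b}  B: {b,c}  C: {b}

FIRST(S) = ["a", "b", "c"]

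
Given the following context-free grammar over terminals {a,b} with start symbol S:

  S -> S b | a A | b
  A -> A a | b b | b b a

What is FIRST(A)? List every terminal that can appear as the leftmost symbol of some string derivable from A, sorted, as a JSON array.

FIRST sets, iterate to fixpoint:
round 1:
  A via A→b b: +{b}
  S via S→a A: +{a}
  S via S→b: +{b}
  FIRST(S)={a,b}  FIRST(A)={b}
round 2: (no change)
  FIRST(S)={a,b}  FIRST(A)={b}

FIRST(A) = ["b"]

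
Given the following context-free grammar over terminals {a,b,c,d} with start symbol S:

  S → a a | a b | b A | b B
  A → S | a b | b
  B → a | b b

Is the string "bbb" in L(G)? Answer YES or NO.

Convert to CNF:
  S -> T0 T0 | T0 T1 | T1 A | T1 B
  A -> T0 T0 | T0 T1 | T1 A | T1 B | b
  B -> T1 T1 | a
  T0 -> a
  T1 -> b

Fill CYK table bottom-up:
  cell(0,0) b: {A,T1}  orig:{A}
  cell(1,1) b: {A,T1}  orig:{A}
  cell(2,2) b: {A,T1}  orig:{A}
  cell(0,1) bb: {A,B,S}
  cell(1,2) bb: {A,B,S}
  cell(0,2) bbb: {A,S}

S ∈ T[0,2] ⇒ YES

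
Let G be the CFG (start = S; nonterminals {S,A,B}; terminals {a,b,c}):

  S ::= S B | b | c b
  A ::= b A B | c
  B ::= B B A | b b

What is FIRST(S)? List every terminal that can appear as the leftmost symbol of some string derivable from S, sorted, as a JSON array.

Compute FIRST by fixpoint:
pass 1:
  A via A→b A B: +{b}
  A via A→c: +{c}
  B via B→b b: +{b}
  S via S→b: +{b}
  S via S→c b: +{c}
  FIRST[S]={b,c}  FIRST[A]={b,c}  FIRST[B]={b}
pass 2: — fixpoint
  FIRST[S]={b,c}  FIRST[A]={b,c}  FIRST[B]={b}

FIRST(S) = ["b", "c"]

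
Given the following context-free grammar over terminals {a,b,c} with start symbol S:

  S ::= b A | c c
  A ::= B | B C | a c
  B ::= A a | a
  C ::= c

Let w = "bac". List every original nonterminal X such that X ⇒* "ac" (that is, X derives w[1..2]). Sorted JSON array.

Convert to CNF:
  S -> T1 T1 | T2 A
  A -> A T0 | B C | T0 T1 | a
  B -> A T0 | a
  C -> c
  T0 -> a
  T1 -> c
  T2 -> b

CYK table (by increasing span) — only the sub-triangle for w[1..2]:
  cell(1,1) a: {A,B,T0}  orig:{A,B}
  cell(2,2) c: {C,T1}  orig:{C}
  cell(1,2) ac: {A}

Original NTs in T[1,2] deriving "ac": ["A"]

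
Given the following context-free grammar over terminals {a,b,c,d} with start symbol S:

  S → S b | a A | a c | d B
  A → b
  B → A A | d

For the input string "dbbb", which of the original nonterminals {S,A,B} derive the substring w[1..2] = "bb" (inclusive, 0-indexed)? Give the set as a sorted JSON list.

CNF form of G:
  S -> S T0 | T1 A | T1 T2 | T3 B
  A -> b
  B -> A A | d
  T0 -> b
  T1 -> a
  T2 -> c
  T3 -> d

CYK fill, restricted to cells inside w[1..2]:
  cell(1,1) b: {A,T0}  orig:{A}
  cell(2,2) b: {A,T0}  orig:{A}
  cell(1,2) bb: {B}

Original NTs in T[1,2] deriving "bb": ["B"]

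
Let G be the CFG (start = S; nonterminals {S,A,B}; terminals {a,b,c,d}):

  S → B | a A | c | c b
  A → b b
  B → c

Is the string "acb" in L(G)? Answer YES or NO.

CNF form of G:
  S -> T1 A | T2 T0 | c
  A -> T0 T0
  B -> c
  T0 -> b
  T1 -> a
  T2 -> c

CYK fill:
  [0..0]={T1}  "a"  orig:{}
  [1..1]={B,S,T2}  "c"  orig:{B,S}
  [2..2]={T0}  "b"  orig:{}
  [0..1]=∅  "ac"
  [1..2]={S}  "cb"
  [0..2]=∅  "acb"

S ∉ T[0,2] ⇒ NO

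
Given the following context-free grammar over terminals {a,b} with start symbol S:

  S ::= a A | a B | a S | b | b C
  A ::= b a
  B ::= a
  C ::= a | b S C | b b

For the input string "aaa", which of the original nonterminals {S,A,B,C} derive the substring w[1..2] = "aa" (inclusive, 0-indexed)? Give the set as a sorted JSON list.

CNF form of G:
  S -> T0 C | T1 A | T1 B | T1 S | b
  A -> T0 T1
  B -> a
  C -> T0 T0 | T0 X2 | a
  T0 -> b
  T1 -> a
  X2 -> S C

CYK fill (cells [i..j] with 1 ≤ i ≤ j ≤ 2 only):
  [1..1]={B,C,T1}  "a"  orig:{B,C}
  [2..2]={B,C,T1}  "a"  orig:{B,C}
  [1..2]={S}  "aa"

Original NTs in T[1,2] deriving "aa": ["S"]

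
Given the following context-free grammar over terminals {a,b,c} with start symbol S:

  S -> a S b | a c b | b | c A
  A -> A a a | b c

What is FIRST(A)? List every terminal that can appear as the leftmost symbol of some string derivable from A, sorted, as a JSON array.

Compute FIRST by fixpoint:
pass 1:
  A via A→b c: +{b}
  S via S→a S b: +{a}
  S via S→b: +{b}
  S via S→c A: +{c}
  S: {a,b,c}  A: {b}
pass 2: (stable)
  S: {a,b,c}  A: {b}

FIRST(A) = ["b"]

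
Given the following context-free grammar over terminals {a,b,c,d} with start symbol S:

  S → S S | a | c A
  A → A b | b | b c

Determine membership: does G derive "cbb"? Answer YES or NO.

Convert to CNF:
  S -> S S | T1 A | a
  A -> A T0 | T0 T1 | b
  T0 -> b
  T1 -> c

CYK table (by increasing span):
  cell(0,0) c: {T1}  orig:{}
  cell(1,1) b: {A,T0}  orig:{A}
  cell(2,2) b: {A,T0}  orig:{A}
  cell(0,1) cb: {S}
  cell(1,2) bb: {A}
  cell(0,2) cbb: {S}

S ∈ T[0,2] ⇒ YES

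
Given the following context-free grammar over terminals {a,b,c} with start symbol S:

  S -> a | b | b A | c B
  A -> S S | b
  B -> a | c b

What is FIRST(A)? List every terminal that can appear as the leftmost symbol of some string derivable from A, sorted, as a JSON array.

Compute FIRST by fixpoint:
[1]
  A via A→b: +{b}
  B via B→a: +{a}
  B via B→c b: +{c}
  S via S→a: +{a}
  S via S→b: +{b}
  S via S→c B: +{c}
  FIRST(S)={a,b,c}  FIRST(A)={b}  FIRST(B)={a,c}
[2]
  A via A→S S: +{a,c}
  FIRST(S)={a,b,c}  FIRST(A)={a,b,c}  FIRST(B)={a,c}
[3] — fixpoint
  FIRST(S)={a,b,c}  FIRST(A)={a,b,c}  FIRST(B)={a,c}

FIRST(A) = ["a", "b", "c"]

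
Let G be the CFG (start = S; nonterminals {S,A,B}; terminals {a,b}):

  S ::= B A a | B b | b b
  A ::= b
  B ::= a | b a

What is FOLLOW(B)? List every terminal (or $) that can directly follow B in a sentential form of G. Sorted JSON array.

FIRST sets, iterate to fixpoint:
[1]
  A via A→b: +{b}
  B via B→a: +{a}
  B via B→b a: +{b}
  S via S→B A a: +{a,b}
  FIRST[S]={a,b}  FIRST[A]={b}  FIRST[B]={a,b}
[2] — fixpoint
  FIRST[S]={a,b}  FIRST[A]={b}  FIRST[B]={a,b}

FOLLOW sets:
seed FOLLOW(S) with $
[1]
  S→B A a: FOLLOW(B) ⊇ FIRST(A) = {b}; new: +{b}
  S→B A a: FOLLOW(A) ⊇ FIRST(a) = {a}; new: +{a}
  FOLLOW[S]={$}  FOLLOW[A]={a}  FOLLOW[B]={b}
[2] done
  FOLLOW[S]={$}  FOLLOW[A]={a}  FOLLOW[B]={b}

FOLLOW(B) = ["b"]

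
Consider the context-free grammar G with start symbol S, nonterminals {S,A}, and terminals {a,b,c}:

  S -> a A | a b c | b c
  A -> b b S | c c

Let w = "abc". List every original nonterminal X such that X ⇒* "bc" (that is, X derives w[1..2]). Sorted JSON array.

Convert to CNF:
  S -> T0 T1 | T2 A | T2 X4
  A -> T0 X3 | T1 T1
  T0 -> b
  T1 -> c
  T2 -> a
  X3 -> T0 S
  X4 -> T0 T1

Fill CYK table bottom-up, restricted to cells inside w[1..2]:
  T[1,1] 'b' = {T0}  orig:{}
  T[2,2] 'c' = {T1}  orig:{}
  T[1,2] 'bc' = {S,X4}  orig:{S}

Original NTs in T[1,2] deriving "bc": ["S"]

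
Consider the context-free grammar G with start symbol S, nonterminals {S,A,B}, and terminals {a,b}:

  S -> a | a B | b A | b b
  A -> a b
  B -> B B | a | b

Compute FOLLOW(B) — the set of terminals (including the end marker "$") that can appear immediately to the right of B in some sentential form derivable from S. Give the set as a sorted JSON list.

FIRST iteration:
iter 1:
  A via A→a b: +{a}
  B via B→a: +{a}
  B via B→b: +{b}
  S via S→a: +{a}
  S via S→b A: +{b}
  FIRST[S]={a,b}  FIRST[A]={a}  FIRST[B]={a,b}
iter 2: (no change)
  FIRST[S]={a,b}  FIRST[A]={a}  FIRST[B]={a,b}

Compute FOLLOW by fixpoint:
FOLLOW(S) := {$}
pass 1:
  B→B B: FOLLOW(B) ⊇ FIRST(B) = {a,b}; new: +{a,b}
  S→a B: FOLLOW(B) ⊇ FOLLOW(S) ⊇ {$}; new: +{$}
  S→b A: FOLLOW(A) ⊇ FOLLOW(S) ⊇ {$}; new: +{$}
  FOLLOW[S]={$}  FOLLOW[A]={$}  FOLLOW[B]={$,a,b}
pass 2: (no change)
  FOLLOW[S]={$}  FOLLOW[A]={$}  FOLLOW[B]={$,a,b}

FOLLOW(B) = ["$", "a", "b"]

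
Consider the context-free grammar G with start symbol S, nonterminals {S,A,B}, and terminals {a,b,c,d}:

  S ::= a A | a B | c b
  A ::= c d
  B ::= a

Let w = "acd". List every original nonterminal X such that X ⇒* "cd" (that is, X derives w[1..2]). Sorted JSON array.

CNF form of G:
  S -> T0 T3 | T2 A | T2 B
  A -> T0 T1
  B -> a
  T0 -> c
  T1 -> d
  T2 -> a
  T3 -> b

CYK table (by increasing span) (cells [i..j] with 1 ≤ i ≤ j ≤ 2 only):
  T[1,1] 'c' = {T0}  orig:{}
  T[2,2] 'd' = {T1}  orig:{}
  T[1,2] 'cd' = {A}

Original NTs in T[1,2] deriving "cd": ["A"]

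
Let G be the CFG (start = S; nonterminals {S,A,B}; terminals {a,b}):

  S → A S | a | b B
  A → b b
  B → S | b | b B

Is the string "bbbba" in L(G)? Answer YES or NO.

Convert to CNF:
  S -> A S | T0 B | a
  A -> T0 T0
  B -> A S | T0 B | a | b
  T0 -> b

CYK fill:
  T[0,0] 'b' = {B,T0}  orig:{B}
  T[1,1] 'b' = {B,T0}  orig:{B}
  T[2,2] 'b' = {B,T0}  orig:{B}
  T[3,3] 'b' = {B,T0}  orig:{B}
  T[4,4] 'a' = {B,S}
  T[0,1] 'bb' = {A,B,S}
  T[1,2] 'bb' = {A,B,S}
  T[2,3] 'bb' = {A,B,S}
  T[3,4] 'ba' = {B,S}
  T[0,2] 'bbb' = {B,S}
  T[1,3] 'bbb' = {B,S}
  T[2,4] 'bba' = {B,S}
  T[0,3] 'bbbb' = {B,S}
  T[1,4] 'bbba' = {B,S}
  T[0,4] 'bbbba' = {B,S}

S ∈ T[0,4] ⇒ YES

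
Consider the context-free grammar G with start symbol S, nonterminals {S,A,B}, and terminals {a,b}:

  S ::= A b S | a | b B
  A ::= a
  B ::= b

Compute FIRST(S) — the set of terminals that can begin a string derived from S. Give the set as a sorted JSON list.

Compute FIRST by fixpoint:
pass 1:
  A via A→a: +{a}
  B via B→b: +{b}
  S via S→A b S: +{a}
  S via S→b B: +{b}
  S: {a,b}  A: {a}  B: {b}
pass 2: (stable)
  S: {a,b}  A: {a}  B: {b}

FIRST(S) = ["a", "b"]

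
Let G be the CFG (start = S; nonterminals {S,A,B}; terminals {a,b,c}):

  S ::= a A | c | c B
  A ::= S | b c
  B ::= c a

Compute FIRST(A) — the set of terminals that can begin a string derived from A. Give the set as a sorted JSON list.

FIRST sets, iterate to fixpoint:
[1]
  A via A→b c: +{b}
  B via B→c a: +{c}
  S via S→a A: +{a}
  S via S→c: +{c}
  FIRST[S]={a,c}  FIRST[A]={b}  FIRST[B]={c}
[2]
  A via A→S: +{a,c}
  FIRST[S]={a,c}  FIRST[A]={a,b,c}  FIRST[B]={c}
[3] done
  FIRST[S]={a,c}  FIRST[A]={a,b,c}  FIRST[B]={c}

FIRST(A) = ["a", "b", "c"]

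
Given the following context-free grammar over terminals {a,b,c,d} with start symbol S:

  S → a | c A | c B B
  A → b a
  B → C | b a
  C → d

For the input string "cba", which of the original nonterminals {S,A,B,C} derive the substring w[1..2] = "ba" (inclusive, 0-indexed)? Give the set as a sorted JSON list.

Convert to CNF:
  S -> T2 A | T2 X3 | a
  A -> T0 T1
  B -> T0 T1 | d
  C -> d
  T0 -> b
  T1 -> a
  T2 -> c
  X3 -> B B

CYK table (by increasing span) — only the sub-triangle for w[1..2]:
  [1..1]={T0}  "b"  orig:{}
  [2..2]={S,T1}  "a"  orig:{S}
  [1..2]={A,B}  "ba"

Original NTs in T[1,2] deriving "ba": ["A", "B"]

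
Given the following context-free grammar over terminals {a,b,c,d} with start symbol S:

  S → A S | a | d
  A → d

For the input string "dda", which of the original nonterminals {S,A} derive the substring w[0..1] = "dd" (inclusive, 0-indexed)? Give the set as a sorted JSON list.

Convert to CNF:
  S -> A S | a | d
  A -> d

CYK table (by increasing span), restricted to cells inside w[0..1]:
  cell(0,0) d: {A,S}
  cell(1,1) d: {A,S}
  cell(0,1) dd: {S}

Original NTs in T[0,1] deriving "dd": ["S"]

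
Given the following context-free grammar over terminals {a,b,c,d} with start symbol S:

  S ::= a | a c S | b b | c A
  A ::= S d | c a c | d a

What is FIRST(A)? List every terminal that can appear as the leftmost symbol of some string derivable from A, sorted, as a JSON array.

Compute FIRST by fixpoint:
round 1:
  A via A→c a c: +{c}
  A via A→d a: +{d}
  S via S→a: +{a}
  S via S→b b: +{b}
  S via S→c A: +{c}
  S: {a,b,c}  A: {c,d}
round 2:
  A via A→S d: +{a,b}
  S: {a,b,c}  A: {a,b,c,d}
round 3: — fixpoint
  S: {a,b,c}  A: {a,b,c,d}

FIRST(A) = ["a", "b", "c", "d"]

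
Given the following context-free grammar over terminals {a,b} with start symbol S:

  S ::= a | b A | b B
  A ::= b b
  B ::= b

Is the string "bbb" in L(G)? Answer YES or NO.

Convert to CNF:
  S -> T0 A | T0 B | a
  A -> T0 T0
  B -> b
  T0 -> b

Fill CYK table bottom-up:
  cell(0,0) b: {B,T0}  orig:{B}
  cell(1,1) b: {B,T0}  orig:{B}
  cell(2,2) b: {B,T0}  orig:{B}
  cell(0,1) bb: {A,S}
  cell(1,2) bb: {A,S}
  cell(0,2) bbb: {S}

S ∈ T[0,2] ⇒ YES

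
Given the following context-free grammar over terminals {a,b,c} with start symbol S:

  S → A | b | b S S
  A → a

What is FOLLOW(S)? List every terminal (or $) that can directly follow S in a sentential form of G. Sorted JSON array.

Compute FIRST by fixpoint:
round 1:
  A via A→a: +{a}
  S via S→A: +{a}
  S via S→b: +{b}
  FIRST[S]={a,b}  FIRST[A]={a}
round 2: (stable)
  FIRST[S]={a,b}  FIRST[A]={a}

Compute FOLLOW by fixpoint:
FOLLOW(S) := {$}
[1]
  S→A: FOLLOW(A) ⊇ FOLLOW(S) ⊇ {$}; new: +{$}
  S→b S S: FOLLOW(S) ⊇ FIRST(S) = {a,b}; new: +{a,b}
  FOLLOW(S)={$,a,b}  FOLLOW(A)={$}
[2]
  S→A: FOLLOW(A) ⊇ FOLLOW(S) ⊇ {$,a,b}; new: +{a,b}
  FOLLOW(S)={$,a,b}  FOLLOW(A)={$,a,b}
[3] (no change)
  FOLLOW(S)={$,a,b}  FOLLOW(A)={$,a,b}

FOLLOW(S) = ["$", "a", "b"]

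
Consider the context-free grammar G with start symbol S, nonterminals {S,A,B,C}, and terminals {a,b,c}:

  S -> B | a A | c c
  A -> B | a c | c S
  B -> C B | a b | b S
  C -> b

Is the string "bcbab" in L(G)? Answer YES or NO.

Convert to CNF:
  S -> C B | T0 A | T0 T1 | T1 S | T2 T2
  A -> C B | T0 T1 | T0 T2 | T1 S | T2 S
  B -> C B | T0 T1 | T1 S
  C -> b
  T0 -> a
  T1 -> b
  T2 -> c

Fill CYK table bottom-up:
  T[0,0] 'b' = {C,T1}  orig:{C}
  T[1,1] 'c' = {T2}  orig:{}
  T[2,2] 'b' = {C,T1}  orig:{C}
  T[3,3] 'a' = {T0}  orig:{}
  T[4,4] 'b' = {C,T1}  orig:{C}
  T[0,1] 'bc' = ∅
  T[1,2] 'cb' = ∅
  T[2,3] 'ba' = ∅
  T[3,4] 'ab' = {A,B,S}
  T[0,2] 'bcb' = ∅
  T[1,3] 'cba' = ∅
  T[2,4] 'bab' = {A,B,S}
  T[0,3] 'bcba' = ∅
  T[1,4] 'cbab' = {A}
  T[0,4] 'bcbab' = ∅

S ∉ T[0,4] ⇒ NO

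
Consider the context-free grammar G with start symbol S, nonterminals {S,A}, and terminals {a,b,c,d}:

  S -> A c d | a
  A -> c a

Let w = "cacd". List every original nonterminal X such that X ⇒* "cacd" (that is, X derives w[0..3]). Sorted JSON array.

CNF form of G:
  S -> A X3 | a
  A -> T0 T1
  T0 -> c
  T1 -> a
  T2 -> d
  X3 -> T0 T2

CYK table (by increasing span) — only the sub-triangle for w[0..3]:
  cell(0,0) c: {T0}  orig:{}
  cell(1,1) a: {S,T1}  orig:{S}
  cell(2,2) c: {T0}  orig:{}
  cell(3,3) d: {T2}  orig:{}
  cell(0,1) ca: {A}
  cell(1,2) ac: ∅
  cell(2,3) cd: {X3}  orig:{}
  cell(0,2) cac: ∅
  cell(1,3) acd: ∅
  cell(0,3) cacd: {S}

Original NTs in T[0,3] deriving "cacd": ["S"]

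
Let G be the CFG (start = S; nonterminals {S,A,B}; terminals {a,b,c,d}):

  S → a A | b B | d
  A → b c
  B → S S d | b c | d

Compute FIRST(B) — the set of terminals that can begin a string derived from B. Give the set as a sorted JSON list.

FIRST iteration:
[1]
  A via A→b c: +{b}
  B via B→b c: +{b}
  B via B→d: +{d}
  S via S→a A: +{a}
  S via S→b B: +{b}
  S via S→d: +{d}
  FIRST[S]={a,b,d}  FIRST[A]={b}  FIRST[B]={b,d}
[2]
  B via B→S S d: +{a}
  FIRST[S]={a,b,d}  FIRST[A]={b}  FIRST[B]={a,b,d}
[3] (no change)
  FIRST[S]={a,b,d}  FIRST[A]={b}  FIRST[B]={a,b,d}

FIRST(B) = ["a", "b", "d"]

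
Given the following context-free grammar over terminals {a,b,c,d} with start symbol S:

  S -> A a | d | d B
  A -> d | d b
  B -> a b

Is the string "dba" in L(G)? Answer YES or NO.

Convert to CNF:
  S -> A T2 | T0 B | d
  A -> T0 T1 | d
  B -> T2 T1
  T0 -> d
  T1 -> b
  T2 -> a

CYK table (by increasing span):
  [0..0]={A,S,T0}  "d"  orig:{A,S}
  [1..1]={T1}  "b"  orig:{}
  [2..2]={T2}  "a"  orig:{}
  [0..1]={A}  "db"
  [1..2]=∅  "ba"
  [0..2]={S}  "dba"

S ∈ T[0,2] ⇒ YES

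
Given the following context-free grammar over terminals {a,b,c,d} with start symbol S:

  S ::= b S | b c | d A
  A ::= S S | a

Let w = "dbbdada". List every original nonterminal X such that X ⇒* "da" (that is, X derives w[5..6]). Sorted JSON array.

Convert to CNF:
  S -> T0 S | T0 T1 | T2 A
  A -> S S | a
  T0 -> b
  T1 -> c
  T2 -> d

CYK fill, restricted to cells inside w[5..6]:
  [5..5]={T2}  "d"  orig:{}
  [6..6]={A}  "a"
  [5..6]={S}  "da"

Original NTs in T[5,6] deriving "da": ["S"]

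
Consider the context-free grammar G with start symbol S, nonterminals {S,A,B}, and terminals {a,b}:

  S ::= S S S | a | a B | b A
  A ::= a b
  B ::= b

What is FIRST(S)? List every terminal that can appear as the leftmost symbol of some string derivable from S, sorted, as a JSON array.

Compute FIRST by fixpoint:
iter 1:
  A via A→a b: +{a}
  B via B→b: +{b}
  S via S→a: +{a}
  S via S→b A: +{b}
  FIRST[S]={a,b}  FIRST[A]={a}  FIRST[B]={b}
iter 2: — fixpoint
  FIRST[S]={a,b}  FIRST[A]={a}  FIRST[B]={b}

FIRST(S) = ["a", "b"]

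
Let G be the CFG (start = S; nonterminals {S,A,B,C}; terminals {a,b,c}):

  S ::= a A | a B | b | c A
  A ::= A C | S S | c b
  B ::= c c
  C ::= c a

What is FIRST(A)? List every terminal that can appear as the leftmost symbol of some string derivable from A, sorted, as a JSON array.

FIRST sets, iterate to fixpoint:
[1]
  A via A→c b: +{c}
  B via B→c c: +{c}
  C via C→c a: +{c}
  S via S→a A: +{a}
  S via S→b: +{b}
  S via S→c A: +{c}
  FIRST[S]={a,b,c}  FIRST[A]={c}  FIRST[B]={c}  FIRST[C]={c}
[2]
  A via A→S S: +{a,b}
  FIRST[S]={a,b,c}  FIRST[A]={a,b,c}  FIRST[B]={c}  FIRST[C]={c}
[3] — fixpoint
  FIRST[S]={a,b,c}  FIRST[A]={a,b,c}  FIRST[B]={c}  FIRST[C]={c}

FIRST(A) = ["a", "b", "c"]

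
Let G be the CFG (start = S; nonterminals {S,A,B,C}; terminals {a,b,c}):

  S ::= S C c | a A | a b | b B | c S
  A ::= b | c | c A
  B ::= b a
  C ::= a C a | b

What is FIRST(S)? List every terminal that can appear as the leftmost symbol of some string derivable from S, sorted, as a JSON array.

Compute FIRST by fixpoint:
iter 1:
  A via A→b: +{b}
  A via A→c: +{c}
  B via B→b a: +{b}
  C via C→a C a: +{a}
  C via C→b: +{b}
  S via S→a A: +{a}
  S via S→b B: +{b}
  S via S→c S: +{c}
  FIRST[S]={a,b,c}  FIRST[A]={b,c}  FIRST[B]={b}  FIRST[C]={a,b}
iter 2: done
  FIRST[S]={a,b,c}  FIRST[A]={b,c}  FIRST[B]={b}  FIRST[C]={a,b}

FIRST(S) = ["a", "b", "c"]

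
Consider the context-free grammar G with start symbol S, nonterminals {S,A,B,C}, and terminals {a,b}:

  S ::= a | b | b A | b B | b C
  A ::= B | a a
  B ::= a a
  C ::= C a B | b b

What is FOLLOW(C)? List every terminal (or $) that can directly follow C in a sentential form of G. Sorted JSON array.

Compute FIRST by fixpoint:
pass 1:
  A via A→a a: +{a}
  B via B→a a: +{a}
  C via C→b b: +{b}
  S via S→a: +{a}
  S via S→b: +{b}
  FIRST[S]={a,b}  FIRST[A]={a}  FIRST[B]={a}  FIRST[C]={b}
pass 2: (no change)
  FIRST[S]={a,b}  FIRST[A]={a}  FIRST[B]={a}  FIRST[C]={b}

FOLLOW sets:
FOLLOW(S) := {$}
iter 1:
  C→C a B: FOLLOW(C) ⊇ FIRST(a) = {a}; new: +{a}
  C→C a B: FOLLOW(B) ⊇ FOLLOW(C) ⊇ {a}; new: +{a}
  S→b A: FOLLOW(A) ⊇ FOLLOW(S) ⊇ {$}; new: +{$}
  S→b B: FOLLOW(B) ⊇ FOLLOW(S) ⊇ {$}; new: +{$}
  S→b C: FOLLOW(C) ⊇ FOLLOW(S) ⊇ {$}; new: +{$}
  S: {$}  A: {$}  B: {$,a}  C: {$,a}
iter 2: — fixpoint
  S: {$}  A: {$}  B: {$,a}  C: {$,a}

FOLLOW(C) = ["$", "a"]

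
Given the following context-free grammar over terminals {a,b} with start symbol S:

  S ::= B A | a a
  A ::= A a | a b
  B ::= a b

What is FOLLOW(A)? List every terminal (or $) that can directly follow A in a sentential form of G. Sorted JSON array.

FIRST sets, iterate to fixpoint:
iter 1:
  A via A→a b: +{a}
  B via B→a b: +{a}
  S via S→B A: +{a}
  S: {a}  A: {a}  B: {a}
iter 2: (no change)
  S: {a}  A: {a}  B: {a}

FOLLOW iteration:
initialize: $ ∈ FOLLOW(S)
iter 1:
  A→A a: FOLLOW(A) ⊇ FIRST(a) = {a}; new: +{a}
  S→B A: FOLLOW(B) ⊇ FIRST(A) = {a}; new: +{a}
  S→B A: FOLLOW(A) ⊇ FOLLOW(S) ⊇ {$}; new: +{$}
  S: {$}  A: {$,a}  B: {a}
iter 2: done
  S: {$}  A: {$,a}  B: {a}

FOLLOW(A) = ["$", "a"]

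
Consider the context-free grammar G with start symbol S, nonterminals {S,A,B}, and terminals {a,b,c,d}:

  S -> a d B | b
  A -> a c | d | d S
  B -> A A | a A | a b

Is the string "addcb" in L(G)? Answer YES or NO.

CNF form of G:
  S -> T0 X4 | b
  A -> T0 T1 | T2 S | d
  B -> A A | T0 A | T0 T3
  T0 -> a
  T1 -> c
  T2 -> d
  T3 -> b
  X4 -> T2 B

CYK fill:
  cell(0,0) a: {T0}  orig:{}
  cell(1,1) d: {A,T2}  orig:{A}
  cell(2,2) d: {A,T2}  orig:{A}
  cell(3,3) c: {T1}  orig:{}
  cell(4,4) b: {S,T3}  orig:{S}
  cell(0,1) ad: {B}
  cell(1,2) dd: {B}
  cell(2,3) dc: ∅
  cell(3,4) cb: ∅
  cell(0,2) add: ∅
  cell(1,3) ddc: ∅
  cell(2,4) dcb: ∅
  cell(0,3) addc: ∅
  cell(1,4) ddcb: ∅
  cell(0,4) addcb: ∅

S ∉ T[0,4] ⇒ NO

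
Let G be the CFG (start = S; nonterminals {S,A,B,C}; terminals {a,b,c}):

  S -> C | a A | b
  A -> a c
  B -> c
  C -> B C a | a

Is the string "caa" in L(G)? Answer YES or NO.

CNF form of G:
  S -> B X3 | T0 A | a | b
  A -> T0 T1
  B -> c
  C -> B X2 | a
  T0 -> a
  T1 -> c
  X2 -> C T0
  X3 -> C T0

Fill CYK table bottom-up:
  [0..0]={B,T1}  "c"  orig:{B}
  [1..1]={C,S,T0}  "a"  orig:{C,S}
  [2..2]={C,S,T0}  "a"  orig:{C,S}
  [0..1]=∅  "ca"
  [1..2]={X2,X3}  "aa"  orig:{}
  [0..2]={C,S}  "caa"

S ∈ T[0,2] ⇒ YES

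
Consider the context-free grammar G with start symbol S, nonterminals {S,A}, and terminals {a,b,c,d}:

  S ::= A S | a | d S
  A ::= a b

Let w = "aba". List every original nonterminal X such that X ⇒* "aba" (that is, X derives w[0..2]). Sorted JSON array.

CNF form of G:
  S -> A S | T2 S | a
  A -> T0 T1
  T0 -> a
  T1 -> b
  T2 -> d

CYK table (by increasing span) — only the sub-triangle for w[0..2]:
  [0..0]={S,T0}  "a"  orig:{S}
  [1..1]={T1}  "b"  orig:{}
  [2..2]={S,T0}  "a"  orig:{S}
  [0..1]={A}  "ab"
  [1..2]=∅  "ba"
  [0..2]={S}  "aba"

Original NTs in T[0,2] deriving "aba": ["S"]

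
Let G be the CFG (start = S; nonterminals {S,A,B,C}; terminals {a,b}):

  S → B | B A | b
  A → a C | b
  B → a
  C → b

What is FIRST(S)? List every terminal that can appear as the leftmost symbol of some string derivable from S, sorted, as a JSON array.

FIRST sets, iterate to fixpoint:
round 1:
  A via A→a C: +{a}
  A via A→b: +{b}
  B via B→a: +{a}
  C via C→b: +{b}
  S via S→B: +{a}
  S via S→b: +{b}
  FIRST(S)={a,b}  FIRST(A)={a,b}  FIRST(B)={a}  FIRST(C)={b}
round 2: (no change)
  FIRST(S)={a,b}  FIRST(A)={a,b}  FIRST(B)={a}  FIRST(C)={b}

FIRST(S) = ["a", "b"]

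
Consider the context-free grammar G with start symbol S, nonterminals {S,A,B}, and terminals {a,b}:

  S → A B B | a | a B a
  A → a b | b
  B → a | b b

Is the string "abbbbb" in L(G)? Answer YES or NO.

CNF form of G:
  S -> A X2 | T0 X3 | a
  A -> T0 T1 | b
  B -> T1 T1 | a
  T0 -> a
  T1 -> b
  X2 -> B B
  X3 -> B T0

Fill CYK table bottom-up:
  T[0,0] 'a' = {B,S,T0}  orig:{B,S}
  T[1,1] 'b' = {A,T1}  orig:{A}
  T[2,2] 'b' = {A,T1}  orig:{A}
  T[3,3] 'b' = {A,T1}  orig:{A}
  T[4,4] 'b' = {A,T1}  orig:{A}
  T[5,5] 'b' = {A,T1}  orig:{A}
  T[0,1] 'ab' = {A}
  T[1,2] 'bb' = {B}
  T[2,3] 'bb' = {B}
  T[3,4] 'bb' = {B}
  T[4,5] 'bb' = {B}
  T[0,2] 'abb' = {X2}  orig:{}
  T[1,3] 'bbb' = ∅
  T[2,4] 'bbb' = ∅
  T[3,5] 'bbb' = ∅
  T[0,3] 'abbb' = ∅
  T[1,4] 'bbbb' = {X2}  orig:{}
  T[2,5] 'bbbb' = {X2}  orig:{}
  T[0,4] 'abbbb' = ∅
  T[1,5] 'bbbbb' = {S}
  T[0,5] 'abbbbb' = {S}

S ∈ T[0,5] ⇒ YES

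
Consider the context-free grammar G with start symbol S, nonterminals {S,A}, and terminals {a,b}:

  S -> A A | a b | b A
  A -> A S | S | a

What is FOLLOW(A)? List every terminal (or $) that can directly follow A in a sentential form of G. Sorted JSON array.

FIRST iteration:
[1]
  A via A→a: +{a}
  S via S→A A: +{a}
  S via S→b A: +{b}
  FIRST[S]={a,b}  FIRST[A]={a}
[2]
  A via A→S: +{b}
  FIRST[S]={a,b}  FIRST[A]={a,b}
[3] — fixpoint
  FIRST[S]={a,b}  FIRST[A]={a,b}

Compute FOLLOW by fixpoint:
seed FOLLOW(S) with $
round 1:
  A→A S: FOLLOW(A) ⊇ FIRST(S) = {a,b}; new: +{a,b}
  A→A S: FOLLOW(S) ⊇ FOLLOW(A) ⊇ {a,b}; new: +{a,b}
  S→A A: FOLLOW(A) ⊇ FOLLOW(S) ⊇ {$,a,b}; new: +{$}
  FOLLOW[S]={$,a,b}  FOLLOW[A]={$,a,b}
round 2: (no change)
  FOLLOW[S]={$,a,b}  FOLLOW[A]={$,a,b}

FOLLOW(A) = ["$", "a", "b"]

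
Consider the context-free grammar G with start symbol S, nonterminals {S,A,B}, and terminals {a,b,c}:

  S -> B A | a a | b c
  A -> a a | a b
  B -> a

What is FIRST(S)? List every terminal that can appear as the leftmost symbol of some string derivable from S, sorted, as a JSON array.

FIRST sets, iterate to fixpoint:
[1]
  A via A→a a: +{a}
  B via B→a: +{a}
  S via S→B A: +{a}
  S via S→b c: +{b}
  FIRST(S)={a,b}  FIRST(A)={a}  FIRST(B)={a}
[2] — fixpoint
  FIRST(S)={a,b}  FIRST(A)={a}  FIRST(B)={a}

FIRST(S) = ["a", "b"]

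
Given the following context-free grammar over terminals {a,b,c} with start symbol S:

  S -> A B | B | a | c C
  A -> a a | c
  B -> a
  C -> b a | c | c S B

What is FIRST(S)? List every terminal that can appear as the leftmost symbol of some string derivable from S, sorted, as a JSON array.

FIRST sets, iterate to fixpoint:
pass 1:
  A via A→a a: +{a}
  A via A→c: +{c}
  B via B→a: +{a}
  C via C→b a: +{b}
  C via C→c: +{c}
  S via S→A B: +{a,c}
  S: {a,c}  A: {a,c}  B: {a}  C: {b,c}
pass 2: (stable)
  S: {a,c}  A: {a,c}  B: {a}  C: {b,c}

FIRST(S) = ["a", "c"]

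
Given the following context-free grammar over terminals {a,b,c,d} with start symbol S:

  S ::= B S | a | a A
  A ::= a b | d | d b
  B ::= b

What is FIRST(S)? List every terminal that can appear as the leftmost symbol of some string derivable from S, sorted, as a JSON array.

FIRST sets, iterate to fixpoint:
round 1:
  A via A→a b: +{a}
  A via A→d: +{d}
  B via B→b: +{b}
  S via S→B S: +{b}
  S via S→a: +{a}
  FIRST(S)={a,b}  FIRST(A)={a,d}  FIRST(B)={b}
round 2: (stable)
  FIRST(S)={a,b}  FIRST(A)={a,d}  FIRST(B)={b}

FIRST(S) = ["a", "b"]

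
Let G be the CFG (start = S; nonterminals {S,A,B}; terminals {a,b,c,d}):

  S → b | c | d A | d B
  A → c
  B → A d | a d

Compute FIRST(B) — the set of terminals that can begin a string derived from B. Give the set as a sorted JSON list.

FIRST iteration:
iter 1:
  A via A→c: +{c}
  B via B→A d: +{c}
  B via B→a d: +{a}
  S via S→b: +{b}
  S via S→c: +{c}
  S via S→d A: +{d}
  FIRST[S]={b,c,d}  FIRST[A]={c}  FIRST[B]={a,c}
iter 2: done
  FIRST[S]={b,c,d}  FIRST[A]={c}  FIRST[B]={a,c}

FIRST(B) = ["a", "c"]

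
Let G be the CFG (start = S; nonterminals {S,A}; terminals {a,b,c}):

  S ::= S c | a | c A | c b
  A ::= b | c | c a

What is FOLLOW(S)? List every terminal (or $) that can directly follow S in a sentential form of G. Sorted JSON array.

FIRST iteration:
pass 1:
  A via A→b: +{b}
  A via A→c: +{c}
  S via S→a: +{a}
  S via S→c A: +{c}
  S: {a,c}  A: {b,c}
pass 2: (no change)
  S: {a,c}  A: {b,c}

FOLLOW iteration:
initialize: $ ∈ FOLLOW(S)
round 1:
  S→S c: FOLLOW(S) ⊇ FIRST(c) = {c}; new: +{c}
  S→c A: FOLLOW(A) ⊇ FOLLOW(S) ⊇ {$,c}; new: +{$,c}
  FOLLOW(S)={$,c}  FOLLOW(A)={$,c}
round 2: done
  FOLLOW(S)={$,c}  FOLLOW(A)={$,c}

FOLLOW(S) = ["$", "c"]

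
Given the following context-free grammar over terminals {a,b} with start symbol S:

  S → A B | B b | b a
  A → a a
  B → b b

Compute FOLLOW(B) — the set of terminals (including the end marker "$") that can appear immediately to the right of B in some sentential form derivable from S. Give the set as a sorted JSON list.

FIRST sets, iterate to fixpoint:
iter 1:
  A via A→a a: +{a}
  B via B→b b: +{b}
  S via S→A B: +{a}
  S via S→B b: +{b}
  FIRST(S)={a,b}  FIRST(A)={a}  FIRST(B)={b}
iter 2: (stable)
  FIRST(S)={a,b}  FIRST(A)={a}  FIRST(B)={b}

FOLLOW iteration:
seed FOLLOW(S) with $
[1]
  S→A B: FOLLOW(A) ⊇ FIRST(B) = {b}; new: +{b}
  S→A B: FOLLOW(B) ⊇ FOLLOW(S) ⊇ {$}; new: +{$}
  S→B b: FOLLOW(B) ⊇ FIRST(b) = {b}; new: +{b}
  FOLLOW(S)={$}  FOLLOW(A)={b}  FOLLOW(B)={$,b}
[2] (no change)
  FOLLOW(S)={$}  FOLLOW(A)={b}  FOLLOW(B)={$,b}

FOLLOW(B) = ["$", "b"]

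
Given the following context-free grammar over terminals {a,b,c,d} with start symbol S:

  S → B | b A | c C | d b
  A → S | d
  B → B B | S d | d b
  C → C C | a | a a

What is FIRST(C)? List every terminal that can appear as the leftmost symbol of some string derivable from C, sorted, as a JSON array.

Compute FIRST by fixpoint:
iter 1:
  A via A→d: +{d}
  B via B→d b: +{d}
  C via C→a: +{a}
  S via S→B: +{d}
  S via S→b A: +{b}
  S via S→c C: +{c}
  FIRST[S]={b,c,d}  FIRST[A]={d}  FIRST[B]={d}  FIRST[C]={a}
iter 2:
  A via A→S: +{b,c}
  B via B→S d: +{b,c}
  FIRST[S]={b,c,d}  FIRST[A]={b,c,d}  FIRST[B]={b,c,d}  FIRST[C]={a}
iter 3: (no change)
  FIRST[S]={b,c,d}  FIRST[A]={b,c,d}  FIRST[B]={b,c,d}  FIRST[C]={a}

FIRST(C) = ["a"]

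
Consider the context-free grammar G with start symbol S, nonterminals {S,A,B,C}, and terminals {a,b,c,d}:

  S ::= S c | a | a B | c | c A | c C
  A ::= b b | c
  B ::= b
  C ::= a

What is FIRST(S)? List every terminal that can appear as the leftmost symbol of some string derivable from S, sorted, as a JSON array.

FIRST sets, iterate to fixpoint:
pass 1:
  A via A→b b: +{b}
  A via A→c: +{c}
  B via B→b: +{b}
  C via C→a: +{a}
  S via S→a: +{a}
  S via S→c: +{c}
  FIRST(S)={a,c}  FIRST(A)={b,c}  FIRST(B)={b}  FIRST(C)={a}
pass 2: (no change)
  FIRST(S)={a,c}  FIRST(A)={b,c}  FIRST(B)={b}  FIRST(C)={a}

FIRST(S) = ["a", "c"]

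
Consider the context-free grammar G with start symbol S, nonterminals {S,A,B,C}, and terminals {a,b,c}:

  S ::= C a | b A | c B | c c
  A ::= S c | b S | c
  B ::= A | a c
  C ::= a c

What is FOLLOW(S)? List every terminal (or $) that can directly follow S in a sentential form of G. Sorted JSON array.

Compute FIRST by fixpoint:
round 1:
  A via A→b S: +{b}
  A via A→c: +{c}
  B via B→A: +{b,c}
  B via B→a c: +{a}
  C via C→a c: +{a}
  S via S→C a: +{a}
  S via S→b A: +{b}
  S via S→c B: +{c}
  FIRST[S]={a,b,c}  FIRST[A]={b,c}  FIRST[B]={a,b,c}  FIRST[C]={a}
round 2:
  A via A→S c: +{a}
  FIRST[S]={a,b,c}  FIRST[A]={a,b,c}  FIRST[B]={a,b,c}  FIRST[C]={a}
round 3: (no change)
  FIRST[S]={a,b,c}  FIRST[A]={a,b,c}  FIRST[B]={a,b,c}  FIRST[C]={a}

Compute FOLLOW by fixpoint:
seed FOLLOW(S) with $
round 1:
  A→S c: FOLLOW(S) ⊇ FIRST(c) = {c}; new: +{c}
  S→C a: FOLLOW(C) ⊇ FIRST(a) = {a}; new: +{a}
  S→b A: FOLLOW(A) ⊇ FOLLOW(S) ⊇ {$,c}; new: +{$,c}
  S→c B: FOLLOW(B) ⊇ FOLLOW(S) ⊇ {$,c}; new: +{$,c}
  FOLLOW(S)={$,c}  FOLLOW(A)={$,c}  FOLLOW(B)={$,c}  FOLLOW(C)={a}
round 2: done
  FOLLOW(S)={$,c}  FOLLOW(A)={$,c}  FOLLOW(B)={$,c}  FOLLOW(C)={a}

FOLLOW(S) = ["$", "c"]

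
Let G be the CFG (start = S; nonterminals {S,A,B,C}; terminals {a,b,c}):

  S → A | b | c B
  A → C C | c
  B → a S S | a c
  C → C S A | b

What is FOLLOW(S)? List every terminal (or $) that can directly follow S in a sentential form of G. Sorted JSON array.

FIRST iteration:
iter 1:
  A via A→c: +{c}
  B via B→a S S: +{a}
  C via C→b: +{b}
  S via S→A: +{c}
  S via S→b: +{b}
  S: {b,c}  A: {c}  B: {a}  C: {b}
iter 2:
  A via A→C C: +{b}
  S: {b,c}  A: {b,c}  B: {a}  C: {b}
iter 3: (stable)
  S: {b,c}  A: {b,c}  B: {a}  C: {b}

FOLLOW iteration:
FOLLOW(S) := {$}
iter 1:
  A→C C: FOLLOW(C) ⊇ FIRST(C) = {b}; new: +{b}
  B→a S S: FOLLOW(S) ⊇ FIRST(S) = {b,c}; new: +{b,c}
  C→C S A: FOLLOW(C) ⊇ FIRST(S) = {b,c}; new: +{c}
  C→C S A: FOLLOW(A) ⊇ FOLLOW(C) ⊇ {b,c}; new: +{b,c}
  S→A: FOLLOW(A) ⊇ FOLLOW(S) ⊇ {$,b,c}; new: +{$}
  S→c B: FOLLOW(B) ⊇ FOLLOW(S) ⊇ {$,b,c}; new: +{$,b,c}
  S: {$,b,c}  A: {$,b,c}  B: {$,b,c}  C: {b,c}
iter 2:
  A→C C: FOLLOW(C) ⊇ FOLLOW(A) ⊇ {$,b,c}; new: +{$}
  S: {$,b,c}  A: {$,b,c}  B: {$,b,c}  C: {$,b,c}
iter 3: done
  S: {$,b,c}  A: {$,b,c}  B: {$,b,c}  C: {$,b,c}

FOLLOW(S) = ["$", "b", "c"]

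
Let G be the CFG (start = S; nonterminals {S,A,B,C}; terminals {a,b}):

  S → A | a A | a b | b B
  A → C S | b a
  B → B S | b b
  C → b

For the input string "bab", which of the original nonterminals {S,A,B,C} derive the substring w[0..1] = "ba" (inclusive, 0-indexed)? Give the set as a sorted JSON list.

Convert to CNF:
  S -> C S | T0 B | T0 T1 | T1 A | T1 T0
  A -> C S | T0 T1
  B -> B S | T0 T0
  C -> b
  T0 -> b
  T1 -> a

CYK table (by increasing span), restricted to cells inside w[0..1]:
  [0..0]={C,T0}  "b"  orig:{C}
  [1..1]={T1}  "a"  orig:{}
  [0..1]={A,S}  "ba"

Original NTs in T[0,1] deriving "ba": ["A", "S"]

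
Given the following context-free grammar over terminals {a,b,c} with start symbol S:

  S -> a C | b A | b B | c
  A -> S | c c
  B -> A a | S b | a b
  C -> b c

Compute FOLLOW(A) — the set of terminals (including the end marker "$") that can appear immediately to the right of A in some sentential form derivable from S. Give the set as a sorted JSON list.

FIRST sets, iterate to fixpoint:
round 1:
  A via A→c c: +{c}
  B via B→A a: +{c}
  B via B→a b: +{a}
  C via C→b c: +{b}
  S via S→a C: +{a}
  S via S→b A: +{b}
  S via S→c: +{c}
  FIRST(S)={a,b,c}  FIRST(A)={c}  FIRST(B)={a,c}  FIRST(C)={b}
round 2:
  A via A→S: +{a,b}
  B via B→A a: +{b}
  FIRST(S)={a,b,c}  FIRST(A)={a,b,c}  FIRST(B)={a,b,c}  FIRST(C)={b}
round 3: done
  FIRST(S)={a,b,c}  FIRST(A)={a,b,c}  FIRST(B)={a,b,c}  FIRST(C)={b}

FOLLOW sets:
initialize: $ ∈ FOLLOW(S)
pass 1:
  B→A a: FOLLOW(A) ⊇ FIRST(a) = {a}; new: +{a}
  B→S b: FOLLOW(S) ⊇ FIRST(b) = {b}; new: +{b}
  S→a C: FOLLOW(C) ⊇ FOLLOW(S) ⊇ {$,b}; new: +{$,b}
  S→b A: FOLLOW(A) ⊇ FOLLOW(S) ⊇ {$,b}; new: +{$,b}
  S→b B: FOLLOW(B) ⊇ FOLLOW(S) ⊇ {$,b}; new: +{$,b}
  FOLLOW(S)={$,b}  FOLLOW(A)={$,a,b}  FOLLOW(B)={$,b}  FOLLOW(C)={$,b}
pass 2:
  A→S: FOLLOW(S) ⊇ FOLLOW(A) ⊇ {$,a,b}; new: +{a}
  S→a C: FOLLOW(C) ⊇ FOLLOW(S) ⊇ {$,a,b}; new: +{a}
  S→b B: FOLLOW(B) ⊇ FOLLOW(S) ⊇ {$,a,b}; new: +{a}
  FOLLOW(S)={$,a,b}  FOLLOW(A)={$,a,b}  FOLLOW(B)={$,a,b}  FOLLOW(C)={$,a,b}
pass 3: — fixpoint
  FOLLOW(S)={$,a,b}  FOLLOW(A)={$,a,b}  FOLLOW(B)={$,a,b}  FOLLOW(C)={$,a,b}

FOLLOW(A) = ["$", "a", "b"]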